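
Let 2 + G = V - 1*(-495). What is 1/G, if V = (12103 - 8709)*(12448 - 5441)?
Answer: 1/23782251 ≈ 4.2048e-8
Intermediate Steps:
V = 23781758 (V = 3394*7007 = 23781758)
G = 23782251 (G = -2 + (23781758 - 1*(-495)) = -2 + (23781758 + 495) = -2 + 23782253 = 23782251)
1/G = 1/23782251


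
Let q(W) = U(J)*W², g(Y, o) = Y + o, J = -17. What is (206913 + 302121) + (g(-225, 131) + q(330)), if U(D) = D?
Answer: -1342360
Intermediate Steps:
q(W) = -17*W²
(206913 + 302121) + (g(-225, 131) + q(330)) = (206913 + 302121) + ((-225 + 131) - 17*330²) = 509034 + (-94 - 17*108900) = 509034 + (-94 - 1851300) = 509034 - 1851394 = -1342360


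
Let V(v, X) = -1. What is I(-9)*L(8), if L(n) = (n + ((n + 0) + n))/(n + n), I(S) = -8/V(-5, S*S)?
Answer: 12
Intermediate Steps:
I(S) = 8 (I(S) = -8/(-1) = -8*(-1) = 8)
L(n) = 3/2 (L(n) = (n + (n + n))/((2*n)) = (n + 2*n)*(1/(2*n)) = (3*n)*(1/(2*n)) = 3/2)
I(-9)*L(8) = 8*(3/2) = 12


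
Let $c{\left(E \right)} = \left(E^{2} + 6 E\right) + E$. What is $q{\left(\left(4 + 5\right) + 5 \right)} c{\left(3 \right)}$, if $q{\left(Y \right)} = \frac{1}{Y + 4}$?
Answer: $\frac{5}{3} \approx 1.6667$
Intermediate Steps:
$c{\left(E \right)} = E^{2} + 7 E$
$q{\left(Y \right)} = \frac{1}{4 + Y}$
$q{\left(\left(4 + 5\right) + 5 \right)} c{\left(3 \right)} = \frac{3 \left(7 + 3\right)}{4 + \left(\left(4 + 5\right) + 5\right)} = \frac{3 \cdot 10}{4 + \left(9 + 5\right)} = \frac{1}{4 + 14} \cdot 30 = \frac{1}{18} \cdot 30 = \frac{5}{3}$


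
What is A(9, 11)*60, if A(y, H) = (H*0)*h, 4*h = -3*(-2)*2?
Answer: 0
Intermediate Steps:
h = 3 (h = (-3*(-2)*2)/4 = (6*2)/4 = (1/4)*12 = 3)
A(y, H) = 0 (A(y, H) = (H*0)*3 = 0*3 = 0)
A(9, 11)*60 = 0*60 = 0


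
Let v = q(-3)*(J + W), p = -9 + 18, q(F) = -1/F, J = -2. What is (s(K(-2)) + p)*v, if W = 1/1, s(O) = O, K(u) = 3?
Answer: -4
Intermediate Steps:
W = 1
p = 9
v = -1/3 (v = (-1/(-3))*(-2 + 1) = -1*(-1/3)*(-1) = (1/3)*(-1) = -1/3 ≈ -0.33333)
(s(K(-2)) + p)*v = (3 + 9)*(-1/3) = 12*(-1/3) = -4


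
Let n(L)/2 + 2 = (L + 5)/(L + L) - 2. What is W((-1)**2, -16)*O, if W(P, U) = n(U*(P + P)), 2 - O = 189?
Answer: 42823/32 ≈ 1338.2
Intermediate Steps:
O = -187 (O = 2 - 1*189 = 2 - 189 = -187)
n(L) = -8 + (5 + L)/L (n(L) = -4 + 2*((L + 5)/(L + L) - 2) = -4 + 2*((5 + L)/((2*L)) - 2) = -4 + 2*((5 + L)*(1/(2*L)) - 2) = -4 + 2*((5 + L)/(2*L) - 2) = -4 + 2*(-2 + (5 + L)/(2*L)) = -4 + (-4 + (5 + L)/L) = -8 + (5 + L)/L)
W(P, U) = -7 + 5/(2*P*U) (W(P, U) = -7 + 5/((U*(P + P))) = -7 + 5/((U*(2*P))) = -7 + 5/((2*P*U)) = -7 + 5*(1/(2*P*U)) = -7 + 5/(2*P*U))
W((-1)**2, -16)*O = (-7 + (5/2)/((-1)**2*(-16)))*(-187) = (-7 + (5/2)*(-1/16)/1)*(-187) = (-7 + (5/2)*1*(-1/16))*(-187) = (-7 - 5/32)*(-187) = -229/32*(-187) = 42823/32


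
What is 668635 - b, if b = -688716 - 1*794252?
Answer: 2151603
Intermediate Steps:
b = -1482968 (b = -688716 - 794252 = -1482968)
668635 - b = 668635 - 1*(-1482968) = 668635 + 1482968 = 2151603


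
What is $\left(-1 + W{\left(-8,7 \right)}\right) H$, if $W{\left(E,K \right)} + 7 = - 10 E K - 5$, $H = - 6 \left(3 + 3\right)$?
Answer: $-19692$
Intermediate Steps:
$H = -36$ ($H = \left(-6\right) 6 = -36$)
$W{\left(E,K \right)} = -12 - 10 E K$ ($W{\left(E,K \right)} = -7 + \left(- 10 E K - 5\right) = -7 - \left(5 + 10 E K\right) = -12 - 10 E K$)
$\left(-1 + W{\left(-8,7 \right)}\right) H = \left(-1 - \left(12 - 560\right)\right) \left(-36\right) = \left(-1 + \left(-12 + 560\right)\right) \left(-36\right) = \left(-1 + 548\right) \left(-36\right) = 547 \left(-36\right) = -19692$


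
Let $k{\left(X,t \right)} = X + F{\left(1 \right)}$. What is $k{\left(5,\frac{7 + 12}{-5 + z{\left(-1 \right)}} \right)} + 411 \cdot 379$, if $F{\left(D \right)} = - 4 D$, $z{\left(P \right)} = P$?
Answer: $155770$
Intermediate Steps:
$k{\left(X,t \right)} = -4 + X$ ($k{\left(X,t \right)} = X - 4 = -4 + X$)
$k{\left(5,\frac{7 + 12}{-5 + z{\left(-1 \right)}} \right)} + 411 \cdot 379 = \left(-4 + 5\right) + 411 \cdot 379 = 1 + 155769 = 155770$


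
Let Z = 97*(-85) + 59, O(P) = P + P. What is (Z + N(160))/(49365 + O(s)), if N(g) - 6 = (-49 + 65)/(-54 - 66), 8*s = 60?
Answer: -61351/370350 ≈ -0.16566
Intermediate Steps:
s = 15/2 (s = (1/8)*60 = 15/2 ≈ 7.5000)
O(P) = 2*P
Z = -8186 (Z = -8245 + 59 = -8186)
N(g) = 88/15 (N(g) = 6 + (-49 + 65)/(-54 - 66) = 6 + 16/(-120) = 6 + 16*(-1/120) = 6 - 2/15 = 88/15)
(Z + N(160))/(49365 + O(s)) = (-8186 + 88/15)/(49365 + 2*(15/2)) = -122702/(15*(49365 + 15)) = -122702/15/49380 = -122702/15*1/49380 = -61351/370350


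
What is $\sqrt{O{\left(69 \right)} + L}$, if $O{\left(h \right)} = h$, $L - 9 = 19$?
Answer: $\sqrt{97} \approx 9.8489$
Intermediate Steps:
$L = 28$ ($L = 9 + 19 = 28$)
$\sqrt{O{\left(69 \right)} + L} = \sqrt{69 + 28} = \sqrt{97}$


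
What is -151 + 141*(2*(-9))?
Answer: -2689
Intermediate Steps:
-151 + 141*(2*(-9)) = -151 + 141*(-18) = -151 - 2538 = -2689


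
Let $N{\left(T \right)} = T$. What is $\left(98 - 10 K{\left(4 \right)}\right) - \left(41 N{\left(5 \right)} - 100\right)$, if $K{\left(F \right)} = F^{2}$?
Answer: $-167$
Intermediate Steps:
$\left(98 - 10 K{\left(4 \right)}\right) - \left(41 N{\left(5 \right)} - 100\right) = \left(98 - 10 \cdot 4^{2}\right) - \left(41 \cdot 5 - 100\right) = \left(98 - 160\right) - \left(205 - 100\right) = \left(98 - 160\right) - 105 = -62 - 105 = -167$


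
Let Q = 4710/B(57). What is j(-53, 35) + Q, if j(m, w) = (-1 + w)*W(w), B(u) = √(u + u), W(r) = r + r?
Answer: 2380 + 785*√114/19 ≈ 2821.1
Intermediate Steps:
W(r) = 2*r
B(u) = √2*√u (B(u) = √(2*u) = √2*√u)
Q = 785*√114/19 (Q = 4710/((√2*√57)) = 4710/(√114) = 4710*(√114/114) = 785*√114/19 ≈ 441.13)
j(m, w) = 2*w*(-1 + w) (j(m, w) = (-1 + w)*(2*w) = 2*w*(-1 + w))
j(-53, 35) + Q = 2*35*(-1 + 35) + 785*√114/19 = 2*35*34 + 785*√114/19 = 2380 + 785*√114/19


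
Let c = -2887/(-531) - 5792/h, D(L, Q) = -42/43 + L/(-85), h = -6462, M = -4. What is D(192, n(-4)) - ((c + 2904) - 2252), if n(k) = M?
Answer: -460947393829/696748995 ≈ -661.57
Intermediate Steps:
n(k) = -4
D(L, Q) = -42/43 - L/85 (D(L, Q) = -42*1/43 + L*(-1/85) = -42/43 - L/85)
c = 1207297/190629 (c = -2887/(-531) - 5792/(-6462) = -2887*(-1/531) - 5792*(-1/6462) = 2887/531 + 2896/3231 = 1207297/190629 ≈ 6.3332)
D(192, n(-4)) - ((c + 2904) - 2252) = (-42/43 - 1/85*192) - ((1207297/190629 + 2904) - 2252) = (-42/43 - 192/85) - (554793913/190629 - 2252) = -11826/3655 - 1*125497405/190629 = -11826/3655 - 125497405/190629 = -460947393829/696748995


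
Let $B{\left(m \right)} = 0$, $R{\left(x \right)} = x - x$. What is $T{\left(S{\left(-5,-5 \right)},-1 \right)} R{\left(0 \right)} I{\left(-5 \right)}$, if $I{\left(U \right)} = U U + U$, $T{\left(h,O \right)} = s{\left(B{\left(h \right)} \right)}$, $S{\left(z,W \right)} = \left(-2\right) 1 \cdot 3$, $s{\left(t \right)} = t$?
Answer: $0$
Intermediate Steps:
$R{\left(x \right)} = 0$
$S{\left(z,W \right)} = -6$ ($S{\left(z,W \right)} = \left(-2\right) 3 = -6$)
$T{\left(h,O \right)} = 0$
$I{\left(U \right)} = U + U^{2}$ ($I{\left(U \right)} = U^{2} + U = U + U^{2}$)
$T{\left(S{\left(-5,-5 \right)},-1 \right)} R{\left(0 \right)} I{\left(-5 \right)} = 0 \cdot 0 \left(- 5 \left(1 - 5\right)\right) = 0 \left(\left(-5\right) \left(-4\right)\right) = 0 \cdot 20 = 0$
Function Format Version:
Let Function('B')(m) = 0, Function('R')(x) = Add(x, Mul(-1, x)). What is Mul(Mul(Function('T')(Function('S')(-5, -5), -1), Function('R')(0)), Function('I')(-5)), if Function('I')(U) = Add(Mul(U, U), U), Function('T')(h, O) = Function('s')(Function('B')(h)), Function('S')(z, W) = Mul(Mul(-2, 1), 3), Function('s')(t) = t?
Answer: 0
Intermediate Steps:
Function('R')(x) = 0
Function('S')(z, W) = -6 (Function('S')(z, W) = Mul(-2, 3) = -6)
Function('T')(h, O) = 0
Function('I')(U) = Add(U, Pow(U, 2)) (Function('I')(U) = Add(Pow(U, 2), U) = Add(U, Pow(U, 2)))
Mul(Mul(Function('T')(Function('S')(-5, -5), -1), Function('R')(0)), Function('I')(-5)) = Mul(Mul(0, 0), Mul(-5, Add(1, -5))) = Mul(0, Mul(-5, -4)) = Mul(0, 20) = 0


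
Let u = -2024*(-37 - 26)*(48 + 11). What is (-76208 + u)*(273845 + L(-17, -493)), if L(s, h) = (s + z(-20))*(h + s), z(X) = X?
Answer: 2179848605000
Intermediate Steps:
L(s, h) = (-20 + s)*(h + s) (L(s, h) = (s - 20)*(h + s) = (-20 + s)*(h + s))
u = 7523208 (u = -(-127512)*59 = -2024*(-3717) = 7523208)
(-76208 + u)*(273845 + L(-17, -493)) = (-76208 + 7523208)*(273845 + ((-17)² - 20*(-493) - 20*(-17) - 493*(-17))) = 7447000*(273845 + (289 + 9860 + 340 + 8381)) = 7447000*(273845 + 18870) = 7447000*292715 = 2179848605000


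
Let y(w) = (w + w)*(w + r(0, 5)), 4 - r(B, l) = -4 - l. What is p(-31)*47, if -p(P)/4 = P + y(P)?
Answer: -203980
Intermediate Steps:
r(B, l) = 8 + l (r(B, l) = 4 - (-4 - l) = 4 + (4 + l) = 8 + l)
y(w) = 2*w*(13 + w) (y(w) = (w + w)*(w + (8 + 5)) = (2*w)*(w + 13) = (2*w)*(13 + w) = 2*w*(13 + w))
p(P) = -4*P - 8*P*(13 + P) (p(P) = -4*(P + 2*P*(13 + P)) = -4*P - 8*P*(13 + P))
p(-31)*47 = (4*(-31)*(-27 - 2*(-31)))*47 = (4*(-31)*(-27 + 62))*47 = (4*(-31)*35)*47 = -4340*47 = -203980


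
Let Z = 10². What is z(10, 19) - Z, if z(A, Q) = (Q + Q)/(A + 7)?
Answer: -1662/17 ≈ -97.765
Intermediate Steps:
Z = 100
z(A, Q) = 2*Q/(7 + A) (z(A, Q) = (2*Q)/(7 + A) = 2*Q/(7 + A))
z(10, 19) - Z = 2*19/(7 + 10) - 1*100 = 2*19/17 - 100 = 2*19*(1/17) - 100 = 38/17 - 100 = -1662/17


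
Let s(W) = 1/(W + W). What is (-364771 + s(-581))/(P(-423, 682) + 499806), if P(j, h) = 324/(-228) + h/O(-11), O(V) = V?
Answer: -8053414157/11033316658 ≈ -0.72992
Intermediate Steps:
s(W) = 1/(2*W)
P(j, h) = -27/19 - h/11 (P(j, h) = 324/(-228) + h/(-11) = 324*(-1/228) + h*(-1/11) = -27/19 - h/11)
(-364771 + s(-581))/(P(-423, 682) + 499806) = (-364771 + (½)/(-581))/((-27/19 - 1/11*682) + 499806) = (-364771 + (½)*(-1/581))/((-27/19 - 62) + 499806) = (-364771 - 1/1162)/(-1205/19 + 499806) = -423863903/(1162*9495109/19) = -423863903/1162*19/9495109 = -8053414157/11033316658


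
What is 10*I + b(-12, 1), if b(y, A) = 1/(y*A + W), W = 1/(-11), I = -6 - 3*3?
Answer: -19961/133 ≈ -150.08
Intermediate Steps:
I = -15 (I = -6 - 9 = -15)
W = -1/11 ≈ -0.090909
b(y, A) = 1/(-1/11 + A*y) (b(y, A) = 1/(y*A - 1/11) = 1/(A*y - 1/11) = 1/(-1/11 + A*y))
10*I + b(-12, 1) = 10*(-15) + 11/(-1 + 11*1*(-12)) = -150 + 11/(-1 - 132) = -150 + 11/(-133) = -150 + 11*(-1/133) = -150 - 11/133 = -19961/133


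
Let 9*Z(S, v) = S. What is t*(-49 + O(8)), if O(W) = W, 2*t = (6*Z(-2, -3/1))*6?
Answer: 164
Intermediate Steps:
Z(S, v) = S/9
t = -4 (t = ((6*((1/9)*(-2)))*6)/2 = ((6*(-2/9))*6)/2 = (-4/3*6)/2 = (1/2)*(-8) = -4)
t*(-49 + O(8)) = -4*(-49 + 8) = -4*(-41) = 164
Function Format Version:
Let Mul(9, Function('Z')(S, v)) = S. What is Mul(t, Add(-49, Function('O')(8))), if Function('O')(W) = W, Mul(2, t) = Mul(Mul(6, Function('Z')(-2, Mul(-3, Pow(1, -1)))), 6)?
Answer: 164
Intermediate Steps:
Function('Z')(S, v) = Mul(Rational(1, 9), S)
t = -4 (t = Mul(Rational(1, 2), Mul(Mul(6, Mul(Rational(1, 9), -2)), 6)) = Mul(Rational(1, 2), Mul(Mul(6, Rational(-2, 9)), 6)) = Mul(Rational(1, 2), Mul(Rational(-4, 3), 6)) = Mul(Rational(1, 2), -8) = -4)
Mul(t, Add(-49, Function('O')(8))) = Mul(-4, Add(-49, 8)) = Mul(-4, -41) = 164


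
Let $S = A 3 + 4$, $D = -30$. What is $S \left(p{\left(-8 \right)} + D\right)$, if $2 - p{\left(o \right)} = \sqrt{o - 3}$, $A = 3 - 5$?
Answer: $56 + 2 i \sqrt{11} \approx 56.0 + 6.6332 i$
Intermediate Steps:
$A = -2$
$p{\left(o \right)} = 2 - \sqrt{-3 + o}$ ($p{\left(o \right)} = 2 - \sqrt{o - 3} = 2 - \sqrt{-3 + o}$)
$S = -2$ ($S = \left(-2\right) 3 + 4 = -6 + 4 = -2$)
$S \left(p{\left(-8 \right)} + D\right) = - 2 \left(\left(2 - \sqrt{-3 - 8}\right) - 30\right) = - 2 \left(\left(2 - \sqrt{-11}\right) - 30\right) = - 2 \left(\left(2 - i \sqrt{11}\right) - 30\right) = - 2 \left(-28 - i \sqrt{11}\right) = 56 + 2 i \sqrt{11}$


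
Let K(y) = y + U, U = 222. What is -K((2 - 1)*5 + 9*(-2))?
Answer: -209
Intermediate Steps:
K(y) = 222 + y (K(y) = y + 222 = 222 + y)
-K((2 - 1)*5 + 9*(-2)) = -(222 + ((2 - 1)*5 + 9*(-2))) = -(222 + (1*5 - 18)) = -(222 + (5 - 18)) = -(222 - 13) = -1*209 = -209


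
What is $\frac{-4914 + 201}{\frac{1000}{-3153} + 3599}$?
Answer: $- \frac{14860089}{11346647} \approx -1.3096$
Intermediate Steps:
$\frac{-4914 + 201}{\frac{1000}{-3153} + 3599} = - \frac{4713}{1000 \left(- \frac{1}{3153}\right) + 3599} = - \frac{4713}{- \frac{1000}{3153} + 3599} = - \frac{4713}{\frac{11346647}{3153}} = \left(-4713\right) \frac{3153}{11346647} = - \frac{14860089}{11346647}$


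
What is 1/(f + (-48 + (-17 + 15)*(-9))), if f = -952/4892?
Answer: -1223/36928 ≈ -0.033118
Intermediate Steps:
f = -238/1223 (f = -952*1/4892 = -238/1223 ≈ -0.19460)
1/(f + (-48 + (-17 + 15)*(-9))) = 1/(-238/1223 + (-48 + (-17 + 15)*(-9))) = 1/(-238/1223 + (-48 - 2*(-9))) = 1/(-238/1223 + (-48 + 18)) = 1/(-238/1223 - 30) = 1/(-36928/1223) = -1223/36928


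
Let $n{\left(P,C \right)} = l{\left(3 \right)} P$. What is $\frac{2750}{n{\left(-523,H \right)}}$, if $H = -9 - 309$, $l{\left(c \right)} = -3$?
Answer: $\frac{2750}{1569} \approx 1.7527$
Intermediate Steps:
$H = -318$ ($H = -9 - 309 = -318$)
$n{\left(P,C \right)} = - 3 P$
$\frac{2750}{n{\left(-523,H \right)}} = \frac{2750}{\left(-3\right) \left(-523\right)} = \frac{2750}{1569}$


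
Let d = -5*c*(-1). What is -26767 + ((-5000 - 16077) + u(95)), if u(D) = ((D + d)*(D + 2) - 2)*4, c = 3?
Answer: -5172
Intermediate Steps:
d = 15 (d = -5*3*(-1) = -15*(-1) = 15)
u(D) = -8 + 4*(2 + D)*(15 + D) (u(D) = ((D + 15)*(D + 2) - 2)*4 = ((15 + D)*(2 + D) - 2)*4 = ((2 + D)*(15 + D) - 2)*4 = (-2 + (2 + D)*(15 + D))*4 = -8 + 4*(2 + D)*(15 + D))
-26767 + ((-5000 - 16077) + u(95)) = -26767 + ((-5000 - 16077) + (112 + 4*95**2 + 68*95)) = -26767 + (-21077 + (112 + 4*9025 + 6460)) = -26767 + (-21077 + (112 + 36100 + 6460)) = -26767 + (-21077 + 42672) = -26767 + 21595 = -5172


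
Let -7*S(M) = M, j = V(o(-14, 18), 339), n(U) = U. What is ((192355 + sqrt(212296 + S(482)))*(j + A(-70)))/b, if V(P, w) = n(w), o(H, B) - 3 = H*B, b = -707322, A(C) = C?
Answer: -51743495/707322 - 269*sqrt(10399130)/4951254 ≈ -73.329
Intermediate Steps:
o(H, B) = 3 + B*H (o(H, B) = 3 + H*B = 3 + B*H)
V(P, w) = w
j = 339
S(M) = -M/7
((192355 + sqrt(212296 + S(482)))*(j + A(-70)))/b = ((192355 + sqrt(212296 - 1/7*482))*(339 - 70))/(-707322) = ((192355 + sqrt(212296 - 482/7))*269)*(-1/707322) = ((192355 + sqrt(1485590/7))*269)*(-1/707322) = ((192355 + sqrt(10399130)/7)*269)*(-1/707322) = (51743495 + 269*sqrt(10399130)/7)*(-1/707322) = -51743495/707322 - 269*sqrt(10399130)/4951254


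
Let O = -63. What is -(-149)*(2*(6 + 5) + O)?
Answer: -6109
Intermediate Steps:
-(-149)*(2*(6 + 5) + O) = -(-149)*(2*(6 + 5) - 63) = -(-149)*(2*11 - 63) = -(-149)*(22 - 63) = -(-149)*(-41) = -1*6109 = -6109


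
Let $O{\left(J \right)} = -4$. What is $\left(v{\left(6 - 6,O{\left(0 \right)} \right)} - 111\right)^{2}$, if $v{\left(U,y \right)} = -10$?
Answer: $14641$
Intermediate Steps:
$\left(v{\left(6 - 6,O{\left(0 \right)} \right)} - 111\right)^{2} = \left(-10 - 111\right)^{2} = \left(-121\right)^{2} = 14641$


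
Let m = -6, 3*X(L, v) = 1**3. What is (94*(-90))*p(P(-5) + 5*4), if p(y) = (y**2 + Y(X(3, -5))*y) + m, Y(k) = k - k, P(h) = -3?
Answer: -2394180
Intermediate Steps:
X(L, v) = 1/3 (X(L, v) = (1/3)*1**3 = (1/3)*1 = 1/3)
Y(k) = 0
p(y) = -6 + y**2 (p(y) = (y**2 + 0*y) - 6 = (y**2 + 0) - 6 = y**2 - 6 = -6 + y**2)
(94*(-90))*p(P(-5) + 5*4) = (94*(-90))*(-6 + (-3 + 5*4)**2) = -8460*(-6 + (-3 + 20)**2) = -8460*(-6 + 17**2) = -8460*(-6 + 289) = -8460*283 = -2394180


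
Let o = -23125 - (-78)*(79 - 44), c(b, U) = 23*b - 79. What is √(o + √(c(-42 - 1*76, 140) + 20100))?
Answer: √(-20395 + 3*√1923) ≈ 142.35*I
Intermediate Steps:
c(b, U) = -79 + 23*b
o = -20395 (o = -23125 - (-78)*35 = -23125 - 1*(-2730) = -23125 + 2730 = -20395)
√(o + √(c(-42 - 1*76, 140) + 20100)) = √(-20395 + √((-79 + 23*(-42 - 1*76)) + 20100)) = √(-20395 + √((-79 + 23*(-42 - 76)) + 20100)) = √(-20395 + √((-79 + 23*(-118)) + 20100)) = √(-20395 + √((-79 - 2714) + 20100)) = √(-20395 + √(-2793 + 20100)) = √(-20395 + √17307) = √(-20395 + 3*√1923)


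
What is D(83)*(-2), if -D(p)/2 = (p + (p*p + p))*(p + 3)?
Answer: 2426920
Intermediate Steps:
D(p) = -2*(3 + p)*(p**2 + 2*p) (D(p) = -2*(p + (p*p + p))*(p + 3) = -2*(p + (p**2 + p))*(3 + p) = -2*(p + (p + p**2))*(3 + p) = -2*(p**2 + 2*p)*(3 + p) = -2*(3 + p)*(p**2 + 2*p))
D(83)*(-2) = -2*83*(6 + 83**2 + 5*83)*(-2) = -2*83*(6 + 6889 + 415)*(-2) = -2*83*7310*(-2) = -1213460*(-2) = 2426920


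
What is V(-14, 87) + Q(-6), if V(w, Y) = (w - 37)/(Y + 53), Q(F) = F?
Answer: -891/140 ≈ -6.3643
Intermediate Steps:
V(w, Y) = (-37 + w)/(53 + Y)
V(-14, 87) + Q(-6) = (-37 - 14)/(53 + 87) - 6 = -51/140 - 6 = -891/140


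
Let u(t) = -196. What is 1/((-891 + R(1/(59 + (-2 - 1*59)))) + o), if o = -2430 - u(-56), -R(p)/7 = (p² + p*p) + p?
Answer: -1/3125 ≈ -0.00032000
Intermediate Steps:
R(p) = -14*p² - 7*p (R(p) = -7*((p² + p*p) + p) = -7*((p² + p²) + p) = -7*(2*p² + p) = -7*(p + 2*p²) = -14*p² - 7*p)
o = -2234 (o = -2430 - 1*(-196) = -2430 + 196 = -2234)
1/((-891 + R(1/(59 + (-2 - 1*59)))) + o) = 1/((-891 - 7*(1 + 2/(59 + (-2 - 1*59)))/(59 + (-2 - 1*59))) - 2234) = 1/((-891 - 7*(1 + 2/(59 + (-2 - 59)))/(59 + (-2 - 59))) - 2234) = 1/((-891 - 7*(1 + 2/(59 - 61))/(59 - 61)) - 2234) = 1/((-891 - 7*(1 + 2/(-2))/(-2)) - 2234) = 1/((-891 - 7*(-½)*(1 + 2*(-½))) - 2234) = 1/((-891 - 7*(-½)*(1 - 1)) - 2234) = 1/((-891 - 7*(-½)*0) - 2234) = 1/((-891 + 0) - 2234) = 1/(-891 - 2234) = 1/(-3125) = -1/3125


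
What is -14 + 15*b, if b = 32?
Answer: 466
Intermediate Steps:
-14 + 15*b = -14 + 15*32 = -14 + 480 = 466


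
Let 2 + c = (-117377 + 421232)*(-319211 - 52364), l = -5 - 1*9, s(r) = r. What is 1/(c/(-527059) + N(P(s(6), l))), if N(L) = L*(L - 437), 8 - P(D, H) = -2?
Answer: 527059/110654379697 ≈ 4.7631e-6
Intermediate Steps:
l = -14 (l = -5 - 9 = -14)
P(D, H) = 10 (P(D, H) = 8 - 1*(-2) = 8 + 2 = 10)
N(L) = L*(-437 + L)
c = -112904921627 (c = -2 + (-117377 + 421232)*(-319211 - 52364) = -2 + 303855*(-371575) = -2 - 112904921625 = -112904921627)
1/(c/(-527059) + N(P(s(6), l))) = 1/(-112904921627/(-527059) + 10*(-437 + 10)) = 1/(-112904921627*(-1/527059) + 10*(-427)) = 1/(112904921627/527059 - 4270) = 1/(110654379697/527059) = 527059/110654379697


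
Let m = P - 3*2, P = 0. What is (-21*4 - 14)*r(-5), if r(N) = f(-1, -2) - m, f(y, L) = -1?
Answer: -490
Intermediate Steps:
m = -6 (m = 0 - 3*2 = 0 - 1*6 = 0 - 6 = -6)
r(N) = 5 (r(N) = -1 - 1*(-6) = -1 + 6 = 5)
(-21*4 - 14)*r(-5) = (-21*4 - 14)*5 = (-84 - 14)*5 = -98*5 = -490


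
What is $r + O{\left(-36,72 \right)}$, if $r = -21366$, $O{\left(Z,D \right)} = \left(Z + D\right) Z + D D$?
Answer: $-17478$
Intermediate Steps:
$O{\left(Z,D \right)} = D^{2} + Z \left(D + Z\right)$ ($O{\left(Z,D \right)} = \left(D + Z\right) Z + D^{2} = Z \left(D + Z\right) + D^{2} = D^{2} + Z \left(D + Z\right)$)
$r + O{\left(-36,72 \right)} = -21366 + \left(72^{2} + \left(-36\right)^{2} + 72 \left(-36\right)\right) = -21366 + \left(5184 + 1296 - 2592\right) = -21366 + 3888 = -17478$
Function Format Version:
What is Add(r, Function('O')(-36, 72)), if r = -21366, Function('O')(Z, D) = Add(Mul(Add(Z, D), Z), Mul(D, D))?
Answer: -17478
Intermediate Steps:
Function('O')(Z, D) = Add(Pow(D, 2), Mul(Z, Add(D, Z))) (Function('O')(Z, D) = Add(Mul(Add(D, Z), Z), Pow(D, 2)) = Add(Mul(Z, Add(D, Z)), Pow(D, 2)) = Add(Pow(D, 2), Mul(Z, Add(D, Z))))
Add(r, Function('O')(-36, 72)) = Add(-21366, Add(Pow(72, 2), Pow(-36, 2), Mul(72, -36))) = Add(-21366, Add(5184, 1296, -2592)) = Add(-21366, 3888) = -17478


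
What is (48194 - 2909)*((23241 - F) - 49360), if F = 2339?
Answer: -1288720530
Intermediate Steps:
(48194 - 2909)*((23241 - F) - 49360) = (48194 - 2909)*((23241 - 1*2339) - 49360) = 45285*((23241 - 2339) - 49360) = 45285*(20902 - 49360) = 45285*(-28458) = -1288720530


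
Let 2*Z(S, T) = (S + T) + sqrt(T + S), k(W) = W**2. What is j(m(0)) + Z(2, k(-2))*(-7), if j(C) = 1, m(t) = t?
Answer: -20 - 7*sqrt(6)/2 ≈ -28.573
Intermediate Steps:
Z(S, T) = S/2 + T/2 + sqrt(S + T)/2 (Z(S, T) = ((S + T) + sqrt(T + S))/2 = ((S + T) + sqrt(S + T))/2 = (S + T + sqrt(S + T))/2 = S/2 + T/2 + sqrt(S + T)/2)
j(m(0)) + Z(2, k(-2))*(-7) = 1 + ((1/2)*2 + (1/2)*(-2)**2 + sqrt(2 + (-2)**2)/2)*(-7) = 1 + (1 + (1/2)*4 + sqrt(2 + 4)/2)*(-7) = 1 + (1 + 2 + sqrt(6)/2)*(-7) = 1 + (3 + sqrt(6)/2)*(-7) = 1 + (-21 - 7*sqrt(6)/2) = -20 - 7*sqrt(6)/2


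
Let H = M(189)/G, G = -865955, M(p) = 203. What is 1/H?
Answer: -865955/203 ≈ -4265.8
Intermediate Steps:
H = -203/865955 (H = 203/(-865955) = 203*(-1/865955) = -203/865955 ≈ -0.00023442)
1/H = 1/(-203/865955) = -865955/203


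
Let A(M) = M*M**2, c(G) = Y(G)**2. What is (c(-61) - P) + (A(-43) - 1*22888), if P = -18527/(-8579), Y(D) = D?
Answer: -846542773/8579 ≈ -98676.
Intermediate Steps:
c(G) = G**2
A(M) = M**3
P = 18527/8579 (P = -18527*(-1/8579) = 18527/8579 ≈ 2.1596)
(c(-61) - P) + (A(-43) - 1*22888) = ((-61)**2 - 1*18527/8579) + ((-43)**3 - 1*22888) = (3721 - 18527/8579) + (-79507 - 22888) = 31903932/8579 - 102395 = -846542773/8579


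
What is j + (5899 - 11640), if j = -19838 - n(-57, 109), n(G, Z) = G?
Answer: -25522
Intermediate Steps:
j = -19781 (j = -19838 - 1*(-57) = -19838 + 57 = -19781)
j + (5899 - 11640) = -19781 + (5899 - 11640) = -19781 - 5741 = -25522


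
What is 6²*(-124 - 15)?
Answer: -5004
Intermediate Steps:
6²*(-124 - 15) = 36*(-139) = -5004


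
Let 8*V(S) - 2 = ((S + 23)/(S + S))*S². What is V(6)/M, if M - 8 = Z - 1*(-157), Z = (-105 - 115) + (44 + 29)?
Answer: 89/144 ≈ 0.61806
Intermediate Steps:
Z = -147 (Z = -220 + 73 = -147)
V(S) = ¼ + S*(23 + S)/16 (V(S) = ¼ + (((S + 23)/(S + S))*S²)/8 = ¼ + (((23 + S)/((2*S)))*S²)/8 = ¼ + (((23 + S)*(1/(2*S)))*S²)/8 = ¼ + (((23 + S)/(2*S))*S²)/8 = ¼ + (S*(23 + S)/2)/8 = ¼ + S*(23 + S)/16)
M = 18 (M = 8 + (-147 - 1*(-157)) = 8 + (-147 + 157) = 8 + 10 = 18)
V(6)/M = (¼ + (1/16)*6² + (23/16)*6)/18 = (¼ + (1/16)*36 + 69/8)*(1/18) = (¼ + 9/4 + 69/8)*(1/18) = (89/8)*(1/18) = 89/144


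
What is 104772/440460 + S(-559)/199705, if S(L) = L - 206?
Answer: 343109006/1466034405 ≈ 0.23404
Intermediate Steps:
S(L) = -206 + L
104772/440460 + S(-559)/199705 = 104772/440460 + (-206 - 559)/199705 = 104772*(1/440460) - 765*1/199705 = 8731/36705 - 153/39941 = 343109006/1466034405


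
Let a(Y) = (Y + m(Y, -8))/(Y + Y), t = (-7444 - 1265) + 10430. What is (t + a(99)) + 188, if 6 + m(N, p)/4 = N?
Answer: 126151/66 ≈ 1911.4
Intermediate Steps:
t = 1721 (t = -8709 + 10430 = 1721)
m(N, p) = -24 + 4*N
a(Y) = (-24 + 5*Y)/(2*Y) (a(Y) = (Y + (-24 + 4*Y))/(Y + Y) = (-24 + 5*Y)/((2*Y)) = (-24 + 5*Y)*(1/(2*Y)) = (-24 + 5*Y)/(2*Y))
(t + a(99)) + 188 = (1721 + (5/2 - 12/99)) + 188 = (1721 + (5/2 - 12*1/99)) + 188 = (1721 + (5/2 - 4/33)) + 188 = (1721 + 157/66) + 188 = 113743/66 + 188 = 126151/66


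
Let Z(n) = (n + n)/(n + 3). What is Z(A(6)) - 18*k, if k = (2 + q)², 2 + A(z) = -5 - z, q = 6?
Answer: -5747/5 ≈ -1149.4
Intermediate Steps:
A(z) = -7 - z (A(z) = -2 + (-5 - z) = -7 - z)
Z(n) = 2*n/(3 + n) (Z(n) = (2*n)/(3 + n) = 2*n/(3 + n))
k = 64 (k = (2 + 6)² = 8² = 64)
Z(A(6)) - 18*k = 2*(-7 - 1*6)/(3 + (-7 - 1*6)) - 18*64 = 2*(-7 - 6)/(3 + (-7 - 6)) - 1152 = 2*(-13)/(3 - 13) - 1152 = 2*(-13)/(-10) - 1152 = 2*(-13)*(-⅒) - 1152 = 13/5 - 1152 = -5747/5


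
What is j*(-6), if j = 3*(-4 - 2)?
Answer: 108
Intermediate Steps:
j = -18 (j = 3*(-6) = -18)
j*(-6) = -18*(-6) = 108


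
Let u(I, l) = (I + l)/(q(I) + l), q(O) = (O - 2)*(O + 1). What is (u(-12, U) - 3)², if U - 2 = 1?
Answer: 230400/24649 ≈ 9.3472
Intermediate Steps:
U = 3 (U = 2 + 1 = 3)
q(O) = (1 + O)*(-2 + O) (q(O) = (-2 + O)*(1 + O) = (1 + O)*(-2 + O))
u(I, l) = (I + l)/(-2 + l + I² - I) (u(I, l) = (I + l)/((-2 + I² - I) + l) = (I + l)/(-2 + l + I² - I))
(u(-12, U) - 3)² = ((-12 + 3)/(-2 + 3 + (-12)² - 1*(-12)) - 3)² = (-9/(-2 + 3 + 144 + 12) - 3)² = (-9/157 - 3)² = (-480/157)² = 230400/24649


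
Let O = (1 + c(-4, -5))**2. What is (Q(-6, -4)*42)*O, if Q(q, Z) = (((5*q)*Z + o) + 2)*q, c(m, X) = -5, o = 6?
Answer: -516096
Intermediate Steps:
Q(q, Z) = q*(8 + 5*Z*q) (Q(q, Z) = (((5*q)*Z + 6) + 2)*q = ((5*Z*q + 6) + 2)*q = ((6 + 5*Z*q) + 2)*q = (8 + 5*Z*q)*q = q*(8 + 5*Z*q))
O = 16 (O = (1 - 5)**2 = (-4)**2 = 16)
(Q(-6, -4)*42)*O = (-6*(8 + 5*(-4)*(-6))*42)*16 = (-6*(8 + 120)*42)*16 = (-6*128*42)*16 = -768*42*16 = -32256*16 = -516096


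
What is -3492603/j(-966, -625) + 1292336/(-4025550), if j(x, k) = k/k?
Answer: -7029824649493/2012775 ≈ -3.4926e+6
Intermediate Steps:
j(x, k) = 1
-3492603/j(-966, -625) + 1292336/(-4025550) = -3492603/1 + 1292336/(-4025550) = -3492603*1 + 1292336*(-1/4025550) = -3492603 - 646168/2012775 = -7029824649493/2012775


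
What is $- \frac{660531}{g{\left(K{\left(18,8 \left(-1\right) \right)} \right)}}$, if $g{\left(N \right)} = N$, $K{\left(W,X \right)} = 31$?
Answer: $- \frac{660531}{31} \approx -21307.0$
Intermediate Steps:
$- \frac{660531}{g{\left(K{\left(18,8 \left(-1\right) \right)} \right)}} = - \frac{660531}{31}$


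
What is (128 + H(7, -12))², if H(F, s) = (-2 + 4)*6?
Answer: 19600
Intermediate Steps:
H(F, s) = 12 (H(F, s) = 2*6 = 12)
(128 + H(7, -12))² = (128 + 12)² = 140² = 19600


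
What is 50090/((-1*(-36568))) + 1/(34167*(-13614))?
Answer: 832119297209/607485296628 ≈ 1.3698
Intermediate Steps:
50090/((-1*(-36568))) + 1/(34167*(-13614)) = 50090/36568 + (1/34167)*(-1/13614) = 50090*(1/36568) - 1/465149538 = 25045/18284 - 1/465149538 = 832119297209/607485296628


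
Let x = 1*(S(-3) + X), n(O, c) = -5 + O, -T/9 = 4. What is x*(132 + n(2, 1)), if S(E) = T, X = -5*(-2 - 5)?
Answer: -129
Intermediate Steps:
T = -36 (T = -9*4 = -36)
X = 35 (X = -5*(-7) = 35)
S(E) = -36
x = -1 (x = 1*(-36 + 35) = 1*(-1) = -1)
x*(132 + n(2, 1)) = -(132 + (-5 + 2)) = -(132 - 3) = -1*129 = -129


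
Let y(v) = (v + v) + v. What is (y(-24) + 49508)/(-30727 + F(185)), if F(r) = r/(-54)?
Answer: -2669544/1659443 ≈ -1.6087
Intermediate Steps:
y(v) = 3*v (y(v) = 2*v + v = 3*v)
F(r) = -r/54 (F(r) = r*(-1/54) = -r/54)
(y(-24) + 49508)/(-30727 + F(185)) = (3*(-24) + 49508)/(-30727 - 1/54*185) = (-72 + 49508)/(-30727 - 185/54) = 49436/(-1659443/54) = 49436*(-54/1659443) = -2669544/1659443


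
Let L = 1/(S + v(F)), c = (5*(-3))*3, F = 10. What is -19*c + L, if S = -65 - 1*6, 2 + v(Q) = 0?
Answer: 62414/73 ≈ 854.99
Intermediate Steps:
v(Q) = -2 (v(Q) = -2 + 0 = -2)
c = -45 (c = -15*3 = -45)
S = -71 (S = -65 - 6 = -71)
L = -1/73 (L = 1/(-71 - 2) = 1/(-73) = -1/73 ≈ -0.013699)
-19*c + L = -19*(-45) - 1/73 = 855 - 1/73 = 62414/73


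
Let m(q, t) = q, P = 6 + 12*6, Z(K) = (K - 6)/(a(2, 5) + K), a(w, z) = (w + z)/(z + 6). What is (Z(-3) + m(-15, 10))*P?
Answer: -873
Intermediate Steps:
a(w, z) = (w + z)/(6 + z)
Z(K) = (-6 + K)/(7/11 + K) (Z(K) = (K - 6)/((2 + 5)/(6 + 5) + K) = (-6 + K)/(7/11 + K))
P = 78 (P = 6 + 72 = 78)
(Z(-3) + m(-15, 10))*P = (11*(-6 - 3)/(7 + 11*(-3)) - 15)*78 = (11*(-9)/(7 - 33) - 15)*78 = (11*(-9)/(-26) - 15)*78 = (11*(-1/26)*(-9) - 15)*78 = (99/26 - 15)*78 = -291/26*78 = -873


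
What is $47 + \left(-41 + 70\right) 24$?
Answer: $743$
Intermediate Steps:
$47 + \left(-41 + 70\right) 24 = 47 + 29 \cdot 24 = 47 + 696 = 743$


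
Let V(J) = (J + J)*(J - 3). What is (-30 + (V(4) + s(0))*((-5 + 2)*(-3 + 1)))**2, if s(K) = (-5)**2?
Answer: 28224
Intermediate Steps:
s(K) = 25
V(J) = 2*J*(-3 + J) (V(J) = (2*J)*(-3 + J) = 2*J*(-3 + J))
(-30 + (V(4) + s(0))*((-5 + 2)*(-3 + 1)))**2 = (-30 + (2*4*(-3 + 4) + 25)*((-5 + 2)*(-3 + 1)))**2 = (-30 + (2*4*1 + 25)*(-3*(-2)))**2 = (-30 + (8 + 25)*6)**2 = (-30 + 33*6)**2 = (-30 + 198)**2 = 168**2 = 28224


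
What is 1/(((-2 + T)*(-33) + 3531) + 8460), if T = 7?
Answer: 1/11826 ≈ 8.4559e-5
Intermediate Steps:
1/(((-2 + T)*(-33) + 3531) + 8460) = 1/(((-2 + 7)*(-33) + 3531) + 8460) = 1/((5*(-33) + 3531) + 8460) = 1/((-165 + 3531) + 8460) = 1/(3366 + 8460) = 1/11826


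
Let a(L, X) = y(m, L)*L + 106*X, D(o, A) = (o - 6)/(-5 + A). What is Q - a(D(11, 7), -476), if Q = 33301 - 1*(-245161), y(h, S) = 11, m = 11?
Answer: 657781/2 ≈ 3.2889e+5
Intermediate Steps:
D(o, A) = (-6 + o)/(-5 + A)
a(L, X) = 11*L + 106*X
Q = 278462 (Q = 33301 + 245161 = 278462)
Q - a(D(11, 7), -476) = 278462 - (11*((-6 + 11)/(-5 + 7)) + 106*(-476)) = 278462 - (11*(5/2) - 50456) = 278462 - (55/2 - 50456) = 278462 - 1*(-100857/2) = 278462 + 100857/2 = 657781/2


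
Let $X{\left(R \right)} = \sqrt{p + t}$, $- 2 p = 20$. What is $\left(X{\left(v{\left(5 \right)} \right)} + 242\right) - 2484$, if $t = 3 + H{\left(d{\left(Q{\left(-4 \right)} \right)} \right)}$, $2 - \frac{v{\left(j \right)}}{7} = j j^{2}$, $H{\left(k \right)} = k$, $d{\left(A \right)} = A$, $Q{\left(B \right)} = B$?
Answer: $-2242 + i \sqrt{11} \approx -2242.0 + 3.3166 i$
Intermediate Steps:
$p = -10$ ($p = \left(- \frac{1}{2}\right) 20 = -10$)
$v{\left(j \right)} = 14 - 7 j^{3}$ ($v{\left(j \right)} = 14 - 7 j j^{2} = 14 - 7 j^{3}$)
$t = -1$ ($t = 3 - 4 = -1$)
$X{\left(R \right)} = i \sqrt{11}$ ($X{\left(R \right)} = \sqrt{-10 - 1} = \sqrt{-11} = i \sqrt{11}$)
$\left(X{\left(v{\left(5 \right)} \right)} + 242\right) - 2484 = \left(i \sqrt{11} + 242\right) - 2484 = \left(242 + i \sqrt{11}\right) - 2484 = -2242 + i \sqrt{11}$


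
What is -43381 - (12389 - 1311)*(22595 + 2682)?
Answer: -280061987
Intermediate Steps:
-43381 - (12389 - 1311)*(22595 + 2682) = -43381 - 11078*25277 = -43381 - 1*280018606 = -43381 - 280018606 = -280061987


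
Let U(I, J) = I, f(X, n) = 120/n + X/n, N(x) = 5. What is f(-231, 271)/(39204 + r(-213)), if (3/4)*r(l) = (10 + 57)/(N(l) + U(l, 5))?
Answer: -17316/1657370147 ≈ -1.0448e-5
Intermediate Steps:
r(l) = 268/(3*(5 + l)) (r(l) = 4*((10 + 57)/(5 + l))/3 = 4*(67/(5 + l))/3 = 268/(3*(5 + l)))
f(-231, 271)/(39204 + r(-213)) = ((120 - 231)/271)/(39204 + 268/(3*(5 - 213))) = ((1/271)*(-111))/(39204 + (268/3)/(-208)) = -111/(271*(39204 + (268/3)*(-1/208))) = -111/(271*(39204 - 67/156)) = -111/(271*6115757/156) = -111/271*156/6115757 = -17316/1657370147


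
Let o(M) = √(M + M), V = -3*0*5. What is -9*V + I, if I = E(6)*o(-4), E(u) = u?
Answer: 12*I*√2 ≈ 16.971*I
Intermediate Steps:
V = 0 (V = 0*5 = 0)
o(M) = √2*√M (o(M) = √(2*M) = √2*√M)
I = 12*I*√2 (I = 6*(√2*√(-4)) = 6*(√2*(2*I)) = 6*(2*I*√2) = 12*I*√2 ≈ 16.971*I)
-9*V + I = -9*0 + 12*I*√2 = 0 + 12*I*√2 = 12*I*√2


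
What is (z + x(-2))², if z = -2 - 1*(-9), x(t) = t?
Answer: 25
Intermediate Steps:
z = 7 (z = -2 + 9 = 7)
(z + x(-2))² = (7 - 2)² = 5² = 25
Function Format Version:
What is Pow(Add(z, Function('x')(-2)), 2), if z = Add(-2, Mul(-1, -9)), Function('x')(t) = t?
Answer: 25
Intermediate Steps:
z = 7 (z = Add(-2, 9) = 7)
Pow(Add(z, Function('x')(-2)), 2) = Pow(Add(7, -2), 2) = Pow(5, 2) = 25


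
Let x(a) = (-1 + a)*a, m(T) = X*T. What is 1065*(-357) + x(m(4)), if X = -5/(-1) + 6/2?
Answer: -379213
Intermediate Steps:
X = 8 (X = -5*(-1) + 6*(½) = 5 + 3 = 8)
m(T) = 8*T
x(a) = a*(-1 + a)
1065*(-357) + x(m(4)) = 1065*(-357) + (8*4)*(-1 + 8*4) = -380205 + 32*(-1 + 32) = -380205 + 32*31 = -380205 + 992 = -379213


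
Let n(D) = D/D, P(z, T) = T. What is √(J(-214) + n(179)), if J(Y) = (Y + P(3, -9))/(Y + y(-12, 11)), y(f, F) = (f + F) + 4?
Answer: √91574/211 ≈ 1.4342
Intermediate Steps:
y(f, F) = 4 + F + f (y(f, F) = (F + f) + 4 = 4 + F + f)
J(Y) = (-9 + Y)/(3 + Y) (J(Y) = (Y - 9)/(Y + (4 + 11 - 12)) = (-9 + Y)/(Y + 3) = (-9 + Y)/(3 + Y))
n(D) = 1
√(J(-214) + n(179)) = √((-9 - 214)/(3 - 214) + 1) = √(-223/(-211) + 1) = √(-1/211*(-223) + 1) = √(223/211 + 1) = √(434/211) = √91574/211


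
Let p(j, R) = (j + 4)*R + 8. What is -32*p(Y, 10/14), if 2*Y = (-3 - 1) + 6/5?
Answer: -2208/7 ≈ -315.43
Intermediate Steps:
Y = -7/5 (Y = ((-3 - 1) + 6/5)/2 = (-4 + 6*(⅕))/2 = (-4 + 6/5)/2 = (½)*(-14/5) = -7/5 ≈ -1.4000)
p(j, R) = 8 + R*(4 + j) (p(j, R) = (4 + j)*R + 8 = R*(4 + j) + 8 = 8 + R*(4 + j))
-32*p(Y, 10/14) = -32*(8 + 4*(10/14) + (10/14)*(-7/5)) = -32*(8 + 4*(10*(1/14)) + (10*(1/14))*(-7/5)) = -32*(8 + 4*(5/7) + (5/7)*(-7/5)) = -32*(8 + 20/7 - 1) = -32*69/7 = -2208/7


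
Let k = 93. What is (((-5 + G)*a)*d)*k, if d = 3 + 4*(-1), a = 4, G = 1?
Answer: 1488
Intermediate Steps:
d = -1 (d = 3 - 4 = -1)
(((-5 + G)*a)*d)*k = (((-5 + 1)*4)*(-1))*93 = (-4*4*(-1))*93 = -16*(-1)*93 = 16*93 = 1488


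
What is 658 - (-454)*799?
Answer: 363404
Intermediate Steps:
658 - (-454)*799 = 658 - 454*(-799) = 658 + 362746 = 363404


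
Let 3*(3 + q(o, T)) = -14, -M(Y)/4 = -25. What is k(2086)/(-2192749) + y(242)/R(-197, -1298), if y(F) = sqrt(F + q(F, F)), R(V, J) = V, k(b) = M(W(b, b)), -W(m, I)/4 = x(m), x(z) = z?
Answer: -100/2192749 - sqrt(2109)/591 ≈ -0.077751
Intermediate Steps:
W(m, I) = -4*m
M(Y) = 100 (M(Y) = -4*(-25) = 100)
k(b) = 100
q(o, T) = -23/3 (q(o, T) = -3 + (1/3)*(-14) = -3 - 14/3 = -23/3)
y(F) = sqrt(-23/3 + F) (y(F) = sqrt(F - 23/3) = sqrt(-23/3 + F))
k(2086)/(-2192749) + y(242)/R(-197, -1298) = 100/(-2192749) + (sqrt(-69 + 9*242)/3)/(-197) = 100*(-1/2192749) + (sqrt(-69 + 2178)/3)*(-1/197) = -100/2192749 + (sqrt(2109)/3)*(-1/197) = -100/2192749 - sqrt(2109)/591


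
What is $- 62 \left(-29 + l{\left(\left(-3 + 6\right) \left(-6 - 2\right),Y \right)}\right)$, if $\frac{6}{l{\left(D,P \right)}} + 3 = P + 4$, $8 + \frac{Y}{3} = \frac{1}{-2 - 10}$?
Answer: $1814$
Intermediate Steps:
$Y = - \frac{97}{4}$ ($Y = -24 + \frac{3}{-2 - 10} = -24 + \frac{3}{-12} = -24 + 3 \left(- \frac{1}{12}\right) = -24 - \frac{1}{4} = - \frac{97}{4} \approx -24.25$)
$l{\left(D,P \right)} = \frac{6}{1 + P}$ ($l{\left(D,P \right)} = \frac{6}{-3 + \left(P + 4\right)} = \frac{6}{-3 + \left(4 + P\right)} = \frac{6}{1 + P}$)
$- 62 \left(-29 + l{\left(\left(-3 + 6\right) \left(-6 - 2\right),Y \right)}\right) = - 62 \left(-29 + \frac{6}{1 - \frac{97}{4}}\right) = - 62 \left(-29 + \frac{6}{- \frac{93}{4}}\right) = - 62 \left(-29 + 6 \left(- \frac{4}{93}\right)\right) = - 62 \left(-29 - \frac{8}{31}\right) = \left(-62\right) \left(- \frac{907}{31}\right) = 1814$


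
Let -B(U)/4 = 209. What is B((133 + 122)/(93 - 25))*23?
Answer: -19228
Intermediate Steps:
B(U) = -836 (B(U) = -4*209 = -836)
B((133 + 122)/(93 - 25))*23 = -836*23 = -19228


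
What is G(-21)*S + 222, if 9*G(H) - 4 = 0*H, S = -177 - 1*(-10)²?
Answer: 890/9 ≈ 98.889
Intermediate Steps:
S = -277 (S = -177 - 1*100 = -177 - 100 = -277)
G(H) = 4/9 (G(H) = 4/9 + (0*H)/9 = 4/9 + (⅑)*0 = 4/9 + 0 = 4/9)
G(-21)*S + 222 = (4/9)*(-277) + 222 = -1108/9 + 222 = 890/9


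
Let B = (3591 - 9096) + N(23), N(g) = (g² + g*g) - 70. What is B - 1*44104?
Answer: -48621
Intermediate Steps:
N(g) = -70 + 2*g² (N(g) = (g² + g²) - 70 = 2*g² - 70 = -70 + 2*g²)
B = -4517 (B = (3591 - 9096) + (-70 + 2*23²) = -5505 + (-70 + 2*529) = -5505 + (-70 + 1058) = -5505 + 988 = -4517)
B - 1*44104 = -4517 - 1*44104 = -4517 - 44104 = -48621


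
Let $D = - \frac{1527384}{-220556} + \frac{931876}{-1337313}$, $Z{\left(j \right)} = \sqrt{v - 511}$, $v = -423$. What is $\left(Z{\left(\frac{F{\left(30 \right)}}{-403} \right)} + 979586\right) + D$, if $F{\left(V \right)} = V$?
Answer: $\frac{72233271167745136}{73738101507} + i \sqrt{934} \approx 9.7959 \cdot 10^{5} + 30.561 i$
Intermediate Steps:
$Z{\left(j \right)} = i \sqrt{934}$ ($Z{\left(j \right)} = \sqrt{-423 - 511} = \sqrt{-934} = i \sqrt{934}$)
$D = \frac{459264909034}{73738101507}$ ($D = \left(-1527384\right) \left(- \frac{1}{220556}\right) + 931876 \left(- \frac{1}{1337313}\right) = \frac{381846}{55139} - \frac{931876}{1337313} = \frac{459264909034}{73738101507} \approx 6.2283$)
$\left(Z{\left(\frac{F{\left(30 \right)}}{-403} \right)} + 979586\right) + D = \left(i \sqrt{934} + 979586\right) + \frac{459264909034}{73738101507} = \left(979586 + i \sqrt{934}\right) + \frac{459264909034}{73738101507} = \frac{72233271167745136}{73738101507} + i \sqrt{934}$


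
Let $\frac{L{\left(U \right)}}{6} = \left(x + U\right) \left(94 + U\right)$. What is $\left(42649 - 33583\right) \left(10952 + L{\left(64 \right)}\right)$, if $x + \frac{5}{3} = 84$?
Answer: $1356962616$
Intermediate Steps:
$x = \frac{247}{3}$ ($x = - \frac{5}{3} + 84 = \frac{247}{3} \approx 82.333$)
$L{\left(U \right)} = 6 \left(94 + U\right) \left(\frac{247}{3} + U\right)$ ($L{\left(U \right)} = 6 \left(\frac{247}{3} + U\right) \left(94 + U\right) = 6 \left(94 + U\right) \left(\frac{247}{3} + U\right)$)
$\left(42649 - 33583\right) \left(10952 + L{\left(64 \right)}\right) = \left(42649 - 33583\right) \left(10952 + \left(46436 + 6 \cdot 64^{2} + 1058 \cdot 64\right)\right) = 9066 \left(10952 + \left(46436 + 6 \cdot 4096 + 67712\right)\right) = 9066 \left(10952 + \left(46436 + 24576 + 67712\right)\right) = 9066 \left(10952 + 138724\right) = 9066 \cdot 149676 = 1356962616$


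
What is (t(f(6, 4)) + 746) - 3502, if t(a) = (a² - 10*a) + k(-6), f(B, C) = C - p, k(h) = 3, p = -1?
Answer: -2778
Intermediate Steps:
f(B, C) = 1 + C (f(B, C) = C - 1*(-1) = C + 1 = 1 + C)
t(a) = 3 + a² - 10*a (t(a) = (a² - 10*a) + 3 = 3 + a² - 10*a)
(t(f(6, 4)) + 746) - 3502 = ((3 + (1 + 4)² - 10*(1 + 4)) + 746) - 3502 = ((3 + 5² - 10*5) + 746) - 3502 = ((3 + 25 - 50) + 746) - 3502 = (-22 + 746) - 3502 = 724 - 3502 = -2778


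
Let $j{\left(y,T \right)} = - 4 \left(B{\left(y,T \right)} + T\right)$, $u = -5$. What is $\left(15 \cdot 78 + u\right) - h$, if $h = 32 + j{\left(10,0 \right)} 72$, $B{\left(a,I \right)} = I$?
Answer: $1133$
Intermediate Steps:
$j{\left(y,T \right)} = - 8 T$ ($j{\left(y,T \right)} = - 4 \left(T + T\right) = - 4 \cdot 2 T = - 8 T$)
$h = 32$ ($h = 32 + \left(-8\right) 0 \cdot 72 = 32 + 0 \cdot 72 = 32 + 0 = 32$)
$\left(15 \cdot 78 + u\right) - h = \left(15 \cdot 78 - 5\right) - 32 = \left(1170 - 5\right) - 32 = 1165 - 32 = 1133$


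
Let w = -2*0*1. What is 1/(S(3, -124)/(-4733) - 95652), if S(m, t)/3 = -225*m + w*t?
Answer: -4733/452718891 ≈ -1.0455e-5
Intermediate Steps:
w = 0 (w = 0*1 = 0)
S(m, t) = -675*m (S(m, t) = 3*(-225*m + 0*t) = 3*(-225*m + 0) = 3*(-225*m) = -675*m)
1/(S(3, -124)/(-4733) - 95652) = 1/(-675*3/(-4733) - 95652) = 1/(-2025*(-1/4733) - 95652) = 1/(2025/4733 - 95652) = 1/(-452718891/4733) = -4733/452718891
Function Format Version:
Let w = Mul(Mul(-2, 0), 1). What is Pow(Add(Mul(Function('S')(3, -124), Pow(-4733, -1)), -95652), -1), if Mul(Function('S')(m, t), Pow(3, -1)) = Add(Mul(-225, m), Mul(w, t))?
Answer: Rational(-4733, 452718891) ≈ -1.0455e-5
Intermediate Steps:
w = 0 (w = Mul(0, 1) = 0)
Function('S')(m, t) = Mul(-675, m) (Function('S')(m, t) = Mul(3, Add(Mul(-225, m), Mul(0, t))) = Mul(3, Add(Mul(-225, m), 0)) = Mul(3, Mul(-225, m)) = Mul(-675, m))
Pow(Add(Mul(Function('S')(3, -124), Pow(-4733, -1)), -95652), -1) = Pow(Add(Mul(Mul(-675, 3), Pow(-4733, -1)), -95652), -1) = Pow(Add(Mul(-2025, Rational(-1, 4733)), -95652), -1) = Pow(Add(Rational(2025, 4733), -95652), -1) = Pow(Rational(-452718891, 4733), -1) = Rational(-4733, 452718891)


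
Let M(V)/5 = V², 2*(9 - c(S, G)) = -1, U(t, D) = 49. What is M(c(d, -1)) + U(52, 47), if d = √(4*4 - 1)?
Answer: 2001/4 ≈ 500.25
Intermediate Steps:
d = √15 (d = √(16 - 1) = √15 ≈ 3.8730)
c(S, G) = 19/2 (c(S, G) = 9 - ½*(-1) = 9 + ½ = 19/2)
M(V) = 5*V²
M(c(d, -1)) + U(52, 47) = 5*(19/2)² + 49 = 5*(361/4) + 49 = 1805/4 + 49 = 2001/4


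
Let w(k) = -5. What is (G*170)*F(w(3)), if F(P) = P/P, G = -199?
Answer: -33830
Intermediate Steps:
F(P) = 1
(G*170)*F(w(3)) = -199*170*1 = -33830*1 = -33830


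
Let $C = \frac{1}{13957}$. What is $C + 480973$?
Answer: $\frac{6712940162}{13957} \approx 4.8097 \cdot 10^{5}$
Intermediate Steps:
$C = \frac{1}{13957} \approx 7.1649 \cdot 10^{-5}$
$C + 480973 = \frac{1}{13957} + 480973 = \frac{6712940162}{13957}$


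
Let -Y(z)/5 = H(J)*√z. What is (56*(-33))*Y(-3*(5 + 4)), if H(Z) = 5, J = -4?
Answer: 138600*I*√3 ≈ 2.4006e+5*I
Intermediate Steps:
Y(z) = -25*√z
(56*(-33))*Y(-3*(5 + 4)) = (56*(-33))*(-25*I*√3*√(5 + 4)) = -(-46200)*√(-3*9) = -(-46200)*√(-27) = -(-46200)*3*I*√3 = -(-138600)*I*√3 = 138600*I*√3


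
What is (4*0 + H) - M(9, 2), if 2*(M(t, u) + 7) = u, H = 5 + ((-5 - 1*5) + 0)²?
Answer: 111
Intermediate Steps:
H = 105 (H = 5 + ((-5 - 5) + 0)² = 5 + (-10 + 0)² = 5 + (-10)² = 5 + 100 = 105)
M(t, u) = -7 + u/2
(4*0 + H) - M(9, 2) = (4*0 + 105) - (-7 + (½)*2) = (0 + 105) - (-7 + 1) = 105 - 1*(-6) = 105 + 6 = 111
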